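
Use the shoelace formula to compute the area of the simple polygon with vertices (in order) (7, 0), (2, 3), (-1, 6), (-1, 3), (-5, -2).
Area = 35

Shoelace formula: Area = (1/2) |Σ_i (x_i · y_{i+1} − x_{i+1} · y_i)| (indices mod n). Compute each cross term:
  (7)(3) − (2)(0) = 21
  (2)(6) − (-1)(3) = 15
  (-1)(3) − (-1)(6) = 3
  (-1)(-2) − (-5)(3) = 17
  (-5)(0) − (7)(-2) = 14
Sum = 70, so (signed) Area = 70/2 = 35, |Area| = 35.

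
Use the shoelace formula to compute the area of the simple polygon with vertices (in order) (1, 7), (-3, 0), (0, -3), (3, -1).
Area = 61/2

Shoelace formula: Area = (1/2) |Σ_i (x_i · y_{i+1} − x_{i+1} · y_i)| (indices mod n). Compute each cross term:
  (1)(0) − (-3)(7) = 21
  (-3)(-3) − (0)(0) = 9
  (0)(-1) − (3)(-3) = 9
  (3)(7) − (1)(-1) = 22
Sum = 61, so (signed) Area = 61/2 = 61/2, |Area| = 61/2.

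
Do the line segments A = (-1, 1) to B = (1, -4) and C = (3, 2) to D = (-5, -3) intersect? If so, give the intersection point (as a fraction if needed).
Yes; intersection at (-13/25, -1/5) (t = 6/25 on AB, s = 11/25 on CD)

Parametrize AB as A + t(B − A) = (-1 + 2 t, 1 + -5 t) and CD as C + s(D − C) = (3 + -8 s, 2 + -5 s). Solve the linear system for (t, s). Determinant = 50 ≠ 0, so a unique intersection of the containing lines exists. Solution: t = 6/25, s = 11/25 — both in [0, 1], so the segments cross. Intersection point: (-13/25, -1/5).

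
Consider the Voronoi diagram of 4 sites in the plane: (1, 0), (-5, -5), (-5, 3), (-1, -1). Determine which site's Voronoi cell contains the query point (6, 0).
Nearest site = (1, 0)

The Voronoi cell of site s contains exactly those query points closer to s than to any other site. Compute squared distances from q = (6, 0) to each site:
  (1 − 6)² + (0 − 0)² = 25
  (-1 − 6)² + (-1 − 0)² = 50
  (-5 − 6)² + (3 − 0)² = 130
  (-5 − 6)² + (-5 − 0)² = 146
Minimum is attained by (1, 0), so q lies in its Voronoi cell.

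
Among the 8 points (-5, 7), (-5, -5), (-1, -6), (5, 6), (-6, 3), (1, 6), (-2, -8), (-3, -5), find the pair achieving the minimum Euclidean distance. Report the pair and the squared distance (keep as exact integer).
Pair = ((-5, -5), (-3, -5)); squared distance = 4

Compute all C(8, 2) = 28 pairwise squared distances (x_i − x_j)² + (y_i − y_j)². The minimum is 4, attained by the pair ((-5, -5), (-3, -5)).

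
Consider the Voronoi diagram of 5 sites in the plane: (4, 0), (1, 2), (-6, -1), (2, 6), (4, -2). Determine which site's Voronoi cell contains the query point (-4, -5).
Nearest site = (-6, -1)

The Voronoi cell of site s contains exactly those query points closer to s than to any other site. Compute squared distances from q = (-4, -5) to each site:
  (-6 − -4)² + (-1 − -5)² = 20
  (4 − -4)² + (-2 − -5)² = 73
  (1 − -4)² + (2 − -5)² = 74
  (4 − -4)² + (0 − -5)² = 89
  (2 − -4)² + (6 − -5)² = 157
Minimum is attained by (-6, -1), so q lies in its Voronoi cell.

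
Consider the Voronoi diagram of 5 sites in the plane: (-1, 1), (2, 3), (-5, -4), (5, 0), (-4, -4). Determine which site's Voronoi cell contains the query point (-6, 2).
Nearest site = (-1, 1)

The Voronoi cell of site s contains exactly those query points closer to s than to any other site. Compute squared distances from q = (-6, 2) to each site:
  (-1 − -6)² + (1 − 2)² = 26
  (-5 − -6)² + (-4 − 2)² = 37
  (-4 − -6)² + (-4 − 2)² = 40
  (2 − -6)² + (3 − 2)² = 65
  (5 − -6)² + (0 − 2)² = 125
Minimum is attained by (-1, 1), so q lies in its Voronoi cell.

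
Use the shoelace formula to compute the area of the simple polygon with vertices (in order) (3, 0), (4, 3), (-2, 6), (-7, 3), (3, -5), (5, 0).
Area = 63

Shoelace formula: Area = (1/2) |Σ_i (x_i · y_{i+1} − x_{i+1} · y_i)| (indices mod n). Compute each cross term:
  (3)(3) − (4)(0) = 9
  (4)(6) − (-2)(3) = 30
  (-2)(3) − (-7)(6) = 36
  (-7)(-5) − (3)(3) = 26
  (3)(0) − (5)(-5) = 25
  (5)(0) − (3)(0) = 0
Sum = 126, so (signed) Area = 126/2 = 63, |Area| = 63.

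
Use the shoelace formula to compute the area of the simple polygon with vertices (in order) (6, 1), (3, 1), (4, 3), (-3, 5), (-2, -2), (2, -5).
Area = 99/2

Shoelace formula: Area = (1/2) |Σ_i (x_i · y_{i+1} − x_{i+1} · y_i)| (indices mod n). Compute each cross term:
  (6)(1) − (3)(1) = 3
  (3)(3) − (4)(1) = 5
  (4)(5) − (-3)(3) = 29
  (-3)(-2) − (-2)(5) = 16
  (-2)(-5) − (2)(-2) = 14
  (2)(1) − (6)(-5) = 32
Sum = 99, so (signed) Area = 99/2 = 99/2, |Area| = 99/2.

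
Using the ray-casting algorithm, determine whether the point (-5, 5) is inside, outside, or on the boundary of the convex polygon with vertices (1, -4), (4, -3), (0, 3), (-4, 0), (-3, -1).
The point (-5, 5) lies strictly outside the polygon

Cast a horizontal ray to the right from the query point and count how many polygon edges it crosses (each edge strictly once or zero times, handled with the usual half-open convention). 
Parity of crossings → even ⇒ outside.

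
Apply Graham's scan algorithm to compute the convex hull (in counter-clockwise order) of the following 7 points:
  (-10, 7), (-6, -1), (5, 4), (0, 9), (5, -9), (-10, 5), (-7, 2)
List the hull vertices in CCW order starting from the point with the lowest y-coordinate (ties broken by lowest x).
Hull (CCW) = [(5, -9), (5, 4), (0, 9), (-10, 7), (-10, 5), (-6, -1)]

Graham scan procedure:
  1. Find the pivot p₀ = point with lowest y (tie → lowest x): (5, -9).
  2. Sort the remaining points by polar angle around p₀.
  3. Walk through sorted points, maintaining a stack; pop the top while the last three entries make a non-left turn (cross product ≤ 0).
  4. Final stack is the convex hull in CCW order: (5, -9), (5, 4), (0, 9), (-10, 7), (-10, 5), (-6, -1).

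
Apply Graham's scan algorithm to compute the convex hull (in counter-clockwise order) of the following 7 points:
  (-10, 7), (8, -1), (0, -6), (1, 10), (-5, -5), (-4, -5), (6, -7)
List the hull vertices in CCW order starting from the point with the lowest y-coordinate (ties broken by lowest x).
Hull (CCW) = [(6, -7), (8, -1), (1, 10), (-10, 7), (-5, -5), (0, -6)]

Graham scan procedure:
  1. Find the pivot p₀ = point with lowest y (tie → lowest x): (6, -7).
  2. Sort the remaining points by polar angle around p₀.
  3. Walk through sorted points, maintaining a stack; pop the top while the last three entries make a non-left turn (cross product ≤ 0).
  4. Final stack is the convex hull in CCW order: (6, -7), (8, -1), (1, 10), (-10, 7), (-5, -5), (0, -6).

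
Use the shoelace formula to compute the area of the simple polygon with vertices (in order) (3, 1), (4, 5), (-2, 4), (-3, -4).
Area = 33

Shoelace formula: Area = (1/2) |Σ_i (x_i · y_{i+1} − x_{i+1} · y_i)| (indices mod n). Compute each cross term:
  (3)(5) − (4)(1) = 11
  (4)(4) − (-2)(5) = 26
  (-2)(-4) − (-3)(4) = 20
  (-3)(1) − (3)(-4) = 9
Sum = 66, so (signed) Area = 66/2 = 33, |Area| = 33.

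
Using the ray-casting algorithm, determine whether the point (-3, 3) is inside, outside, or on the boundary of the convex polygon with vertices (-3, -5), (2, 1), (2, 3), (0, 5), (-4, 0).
The point (-3, 3) lies strictly outside the polygon

Cast a horizontal ray to the right from the query point and count how many polygon edges it crosses (each edge strictly once or zero times, handled with the usual half-open convention). 
Parity of crossings → even ⇒ outside.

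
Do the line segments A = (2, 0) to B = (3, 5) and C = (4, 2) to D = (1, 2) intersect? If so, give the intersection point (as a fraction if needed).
Yes; intersection at (12/5, 2) (t = 2/5 on AB, s = 8/15 on CD)

Parametrize AB as A + t(B − A) = (2 + 1 t, 0 + 5 t) and CD as C + s(D − C) = (4 + -3 s, 2 + 0 s). Solve the linear system for (t, s). Determinant = -15 ≠ 0, so a unique intersection of the containing lines exists. Solution: t = 2/5, s = 8/15 — both in [0, 1], so the segments cross. Intersection point: (12/5, 2).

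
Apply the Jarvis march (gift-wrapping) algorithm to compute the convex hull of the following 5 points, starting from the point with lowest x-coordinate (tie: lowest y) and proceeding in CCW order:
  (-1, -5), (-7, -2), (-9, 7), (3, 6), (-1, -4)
Hull (CCW) = [(-9, 7), (-7, -2), (-1, -5), (3, 6)]

Jarvis march: at each step, from the current hull vertex p, select the next vertex q as the point such that every other point lies strictly to the left of (or on) the directed line p → q. (Equivalently: for every other point r, the cross product (q − p) × (r − p) ≥ 0.)
Starting point (lowest x, tie lowest y): (-9, 7). Wrap until returning to start. Resulting hull: (-9, 7), (-7, -2), (-1, -5), (3, 6).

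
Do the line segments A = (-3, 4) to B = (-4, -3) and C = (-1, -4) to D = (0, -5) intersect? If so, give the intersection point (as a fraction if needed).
No (intersection of containing lines falls outside at least one segment)

Parametrize and solve: t = 3/4, s = -11/4. At least one of these is outside [0, 1], so the segments do not intersect.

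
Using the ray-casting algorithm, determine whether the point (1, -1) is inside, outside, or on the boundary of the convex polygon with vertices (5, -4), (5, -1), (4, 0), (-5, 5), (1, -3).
The point (1, -1) lies strictly inside the polygon

Cast a horizontal ray to the right from the query point and count how many polygon edges it crosses (each edge strictly once or zero times, handled with the usual half-open convention). 
Parity of crossings → odd ⇒ inside.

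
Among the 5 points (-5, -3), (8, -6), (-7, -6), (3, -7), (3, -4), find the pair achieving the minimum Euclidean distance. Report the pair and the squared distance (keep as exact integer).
Pair = ((3, -7), (3, -4)); squared distance = 9

Compute all C(5, 2) = 10 pairwise squared distances (x_i − x_j)² + (y_i − y_j)². The minimum is 9, attained by the pair ((3, -7), (3, -4)).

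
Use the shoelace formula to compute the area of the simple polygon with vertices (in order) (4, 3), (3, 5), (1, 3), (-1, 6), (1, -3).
Area = 18

Shoelace formula: Area = (1/2) |Σ_i (x_i · y_{i+1} − x_{i+1} · y_i)| (indices mod n). Compute each cross term:
  (4)(5) − (3)(3) = 11
  (3)(3) − (1)(5) = 4
  (1)(6) − (-1)(3) = 9
  (-1)(-3) − (1)(6) = -3
  (1)(3) − (4)(-3) = 15
Sum = 36, so (signed) Area = 36/2 = 18, |Area| = 18.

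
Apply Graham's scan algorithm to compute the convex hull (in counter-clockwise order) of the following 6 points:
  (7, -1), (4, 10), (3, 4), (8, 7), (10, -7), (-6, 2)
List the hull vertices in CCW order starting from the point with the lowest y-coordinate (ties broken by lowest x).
Hull (CCW) = [(10, -7), (8, 7), (4, 10), (-6, 2)]

Graham scan procedure:
  1. Find the pivot p₀ = point with lowest y (tie → lowest x): (10, -7).
  2. Sort the remaining points by polar angle around p₀.
  3. Walk through sorted points, maintaining a stack; pop the top while the last three entries make a non-left turn (cross product ≤ 0).
  4. Final stack is the convex hull in CCW order: (10, -7), (8, 7), (4, 10), (-6, 2).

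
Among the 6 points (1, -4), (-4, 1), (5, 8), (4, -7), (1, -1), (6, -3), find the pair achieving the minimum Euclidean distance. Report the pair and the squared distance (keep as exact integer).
Pair = ((1, -4), (1, -1)); squared distance = 9

Compute all C(6, 2) = 15 pairwise squared distances (x_i − x_j)² + (y_i − y_j)². The minimum is 9, attained by the pair ((1, -4), (1, -1)).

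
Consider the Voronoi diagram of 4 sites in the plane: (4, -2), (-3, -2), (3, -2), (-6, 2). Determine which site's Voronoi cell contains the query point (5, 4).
Nearest site = (4, -2)

The Voronoi cell of site s contains exactly those query points closer to s than to any other site. Compute squared distances from q = (5, 4) to each site:
  (4 − 5)² + (-2 − 4)² = 37
  (3 − 5)² + (-2 − 4)² = 40
  (-3 − 5)² + (-2 − 4)² = 100
  (-6 − 5)² + (2 − 4)² = 125
Minimum is attained by (4, -2), so q lies in its Voronoi cell.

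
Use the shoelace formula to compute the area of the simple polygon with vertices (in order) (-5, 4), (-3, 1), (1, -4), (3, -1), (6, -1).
Area = 51/2

Shoelace formula: Area = (1/2) |Σ_i (x_i · y_{i+1} − x_{i+1} · y_i)| (indices mod n). Compute each cross term:
  (-5)(1) − (-3)(4) = 7
  (-3)(-4) − (1)(1) = 11
  (1)(-1) − (3)(-4) = 11
  (3)(-1) − (6)(-1) = 3
  (6)(4) − (-5)(-1) = 19
Sum = 51, so (signed) Area = 51/2 = 51/2, |Area| = 51/2.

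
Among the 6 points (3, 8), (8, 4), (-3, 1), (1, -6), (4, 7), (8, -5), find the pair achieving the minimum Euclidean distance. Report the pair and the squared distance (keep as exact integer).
Pair = ((3, 8), (4, 7)); squared distance = 2

Compute all C(6, 2) = 15 pairwise squared distances (x_i − x_j)² + (y_i − y_j)². The minimum is 2, attained by the pair ((3, 8), (4, 7)).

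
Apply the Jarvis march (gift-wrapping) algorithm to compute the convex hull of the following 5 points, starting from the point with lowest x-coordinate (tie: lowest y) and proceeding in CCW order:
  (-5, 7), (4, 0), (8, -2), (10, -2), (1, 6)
Hull (CCW) = [(-5, 7), (4, 0), (8, -2), (10, -2), (1, 6)]

Jarvis march: at each step, from the current hull vertex p, select the next vertex q as the point such that every other point lies strictly to the left of (or on) the directed line p → q. (Equivalently: for every other point r, the cross product (q − p) × (r − p) ≥ 0.)
Starting point (lowest x, tie lowest y): (-5, 7). Wrap until returning to start. Resulting hull: (-5, 7), (4, 0), (8, -2), (10, -2), (1, 6).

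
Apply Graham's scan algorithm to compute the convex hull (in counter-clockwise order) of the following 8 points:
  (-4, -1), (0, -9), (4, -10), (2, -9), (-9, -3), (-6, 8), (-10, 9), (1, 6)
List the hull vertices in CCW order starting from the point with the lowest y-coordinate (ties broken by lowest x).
Hull (CCW) = [(4, -10), (1, 6), (-6, 8), (-10, 9), (-9, -3), (0, -9)]

Graham scan procedure:
  1. Find the pivot p₀ = point with lowest y (tie → lowest x): (4, -10).
  2. Sort the remaining points by polar angle around p₀.
  3. Walk through sorted points, maintaining a stack; pop the top while the last three entries make a non-left turn (cross product ≤ 0).
  4. Final stack is the convex hull in CCW order: (4, -10), (1, 6), (-6, 8), (-10, 9), (-9, -3), (0, -9).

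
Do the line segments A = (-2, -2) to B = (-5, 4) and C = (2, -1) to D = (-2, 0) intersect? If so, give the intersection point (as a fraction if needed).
No (intersection of containing lines falls outside at least one segment)

Parametrize and solve: t = 8/21, s = 9/7. At least one of these is outside [0, 1], so the segments do not intersect.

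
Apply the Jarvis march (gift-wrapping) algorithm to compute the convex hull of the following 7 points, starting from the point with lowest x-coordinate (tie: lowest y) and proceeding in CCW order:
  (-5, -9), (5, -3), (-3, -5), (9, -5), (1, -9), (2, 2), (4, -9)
Hull (CCW) = [(-5, -9), (4, -9), (9, -5), (2, 2), (-3, -5)]

Jarvis march: at each step, from the current hull vertex p, select the next vertex q as the point such that every other point lies strictly to the left of (or on) the directed line p → q. (Equivalently: for every other point r, the cross product (q − p) × (r − p) ≥ 0.)
Starting point (lowest x, tie lowest y): (-5, -9). Wrap until returning to start. Resulting hull: (-5, -9), (4, -9), (9, -5), (2, 2), (-3, -5).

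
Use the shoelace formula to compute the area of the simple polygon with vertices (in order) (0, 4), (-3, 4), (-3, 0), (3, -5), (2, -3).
Area = 24

Shoelace formula: Area = (1/2) |Σ_i (x_i · y_{i+1} − x_{i+1} · y_i)| (indices mod n). Compute each cross term:
  (0)(4) − (-3)(4) = 12
  (-3)(0) − (-3)(4) = 12
  (-3)(-5) − (3)(0) = 15
  (3)(-3) − (2)(-5) = 1
  (2)(4) − (0)(-3) = 8
Sum = 48, so (signed) Area = 48/2 = 24, |Area| = 24.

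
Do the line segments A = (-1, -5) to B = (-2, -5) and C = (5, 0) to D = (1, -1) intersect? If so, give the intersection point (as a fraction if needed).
No (intersection of containing lines falls outside at least one segment)

Parametrize and solve: t = 14, s = 5. At least one of these is outside [0, 1], so the segments do not intersect.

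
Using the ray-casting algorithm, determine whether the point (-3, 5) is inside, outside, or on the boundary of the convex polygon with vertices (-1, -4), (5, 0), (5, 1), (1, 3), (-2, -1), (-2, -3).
The point (-3, 5) lies strictly outside the polygon

Cast a horizontal ray to the right from the query point and count how many polygon edges it crosses (each edge strictly once or zero times, handled with the usual half-open convention). 
Parity of crossings → even ⇒ outside.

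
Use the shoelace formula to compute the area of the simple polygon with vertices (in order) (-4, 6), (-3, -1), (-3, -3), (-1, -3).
Area = 8

Shoelace formula: Area = (1/2) |Σ_i (x_i · y_{i+1} − x_{i+1} · y_i)| (indices mod n). Compute each cross term:
  (-4)(-1) − (-3)(6) = 22
  (-3)(-3) − (-3)(-1) = 6
  (-3)(-3) − (-1)(-3) = 6
  (-1)(6) − (-4)(-3) = -18
Sum = 16, so (signed) Area = 16/2 = 8, |Area| = 8.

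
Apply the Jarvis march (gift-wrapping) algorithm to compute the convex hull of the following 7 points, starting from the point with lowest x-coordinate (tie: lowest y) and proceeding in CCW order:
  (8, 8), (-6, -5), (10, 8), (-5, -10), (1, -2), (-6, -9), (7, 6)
Hull (CCW) = [(-6, -9), (-5, -10), (10, 8), (8, 8), (-6, -5)]

Jarvis march: at each step, from the current hull vertex p, select the next vertex q as the point such that every other point lies strictly to the left of (or on) the directed line p → q. (Equivalently: for every other point r, the cross product (q − p) × (r − p) ≥ 0.)
Starting point (lowest x, tie lowest y): (-6, -9). Wrap until returning to start. Resulting hull: (-6, -9), (-5, -10), (10, 8), (8, 8), (-6, -5).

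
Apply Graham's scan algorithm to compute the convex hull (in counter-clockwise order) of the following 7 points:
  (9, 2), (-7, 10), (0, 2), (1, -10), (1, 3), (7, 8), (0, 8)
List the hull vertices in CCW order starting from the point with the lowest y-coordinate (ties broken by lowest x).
Hull (CCW) = [(1, -10), (9, 2), (7, 8), (-7, 10)]

Graham scan procedure:
  1. Find the pivot p₀ = point with lowest y (tie → lowest x): (1, -10).
  2. Sort the remaining points by polar angle around p₀.
  3. Walk through sorted points, maintaining a stack; pop the top while the last three entries make a non-left turn (cross product ≤ 0).
  4. Final stack is the convex hull in CCW order: (1, -10), (9, 2), (7, 8), (-7, 10).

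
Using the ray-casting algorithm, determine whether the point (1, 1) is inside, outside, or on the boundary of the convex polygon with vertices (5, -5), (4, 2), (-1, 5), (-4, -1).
The point (1, 1) lies strictly inside the polygon

Cast a horizontal ray to the right from the query point and count how many polygon edges it crosses (each edge strictly once or zero times, handled with the usual half-open convention). 
Parity of crossings → odd ⇒ inside.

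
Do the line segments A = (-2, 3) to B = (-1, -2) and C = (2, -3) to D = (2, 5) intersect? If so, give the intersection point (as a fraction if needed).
No (intersection of containing lines falls outside at least one segment)

Parametrize and solve: t = 4, s = -7/4. At least one of these is outside [0, 1], so the segments do not intersect.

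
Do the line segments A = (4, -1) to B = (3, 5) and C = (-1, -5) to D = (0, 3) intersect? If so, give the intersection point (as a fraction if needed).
No (intersection of containing lines falls outside at least one segment)

Parametrize and solve: t = 18/7, s = 17/7. At least one of these is outside [0, 1], so the segments do not intersect.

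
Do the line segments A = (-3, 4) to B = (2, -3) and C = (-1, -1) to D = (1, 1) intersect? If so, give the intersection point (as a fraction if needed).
Yes; intersection at (-1/12, -1/12) (t = 7/12 on AB, s = 11/24 on CD)

Parametrize AB as A + t(B − A) = (-3 + 5 t, 4 + -7 t) and CD as C + s(D − C) = (-1 + 2 s, -1 + 2 s). Solve the linear system for (t, s). Determinant = -24 ≠ 0, so a unique intersection of the containing lines exists. Solution: t = 7/12, s = 11/24 — both in [0, 1], so the segments cross. Intersection point: (-1/12, -1/12).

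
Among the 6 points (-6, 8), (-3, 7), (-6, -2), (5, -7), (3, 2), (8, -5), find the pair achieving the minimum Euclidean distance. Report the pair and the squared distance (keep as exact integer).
Pair = ((-6, 8), (-3, 7)); squared distance = 10

Compute all C(6, 2) = 15 pairwise squared distances (x_i − x_j)² + (y_i − y_j)². The minimum is 10, attained by the pair ((-6, 8), (-3, 7)).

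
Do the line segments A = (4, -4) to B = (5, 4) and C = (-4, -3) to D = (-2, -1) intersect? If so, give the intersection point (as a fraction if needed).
No (intersection of containing lines falls outside at least one segment)

Parametrize and solve: t = 9/7, s = 65/14. At least one of these is outside [0, 1], so the segments do not intersect.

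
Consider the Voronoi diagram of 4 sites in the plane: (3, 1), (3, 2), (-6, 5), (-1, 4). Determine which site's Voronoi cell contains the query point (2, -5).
Nearest site = (3, 1)

The Voronoi cell of site s contains exactly those query points closer to s than to any other site. Compute squared distances from q = (2, -5) to each site:
  (3 − 2)² + (1 − -5)² = 37
  (3 − 2)² + (2 − -5)² = 50
  (-1 − 2)² + (4 − -5)² = 90
  (-6 − 2)² + (5 − -5)² = 164
Minimum is attained by (3, 1), so q lies in its Voronoi cell.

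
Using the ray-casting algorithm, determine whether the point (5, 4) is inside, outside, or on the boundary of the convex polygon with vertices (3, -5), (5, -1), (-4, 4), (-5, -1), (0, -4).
The point (5, 4) lies strictly outside the polygon

Cast a horizontal ray to the right from the query point and count how many polygon edges it crosses (each edge strictly once or zero times, handled with the usual half-open convention). 
Parity of crossings → even ⇒ outside.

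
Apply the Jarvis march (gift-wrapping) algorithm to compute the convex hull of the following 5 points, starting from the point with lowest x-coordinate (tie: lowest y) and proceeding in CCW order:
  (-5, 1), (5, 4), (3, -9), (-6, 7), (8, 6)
Hull (CCW) = [(-6, 7), (-5, 1), (3, -9), (8, 6)]

Jarvis march: at each step, from the current hull vertex p, select the next vertex q as the point such that every other point lies strictly to the left of (or on) the directed line p → q. (Equivalently: for every other point r, the cross product (q − p) × (r − p) ≥ 0.)
Starting point (lowest x, tie lowest y): (-6, 7). Wrap until returning to start. Resulting hull: (-6, 7), (-5, 1), (3, -9), (8, 6).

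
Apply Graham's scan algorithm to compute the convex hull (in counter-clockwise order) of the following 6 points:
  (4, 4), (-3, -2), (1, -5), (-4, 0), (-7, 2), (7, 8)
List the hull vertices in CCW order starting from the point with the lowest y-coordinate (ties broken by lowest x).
Hull (CCW) = [(1, -5), (7, 8), (-7, 2), (-3, -2)]

Graham scan procedure:
  1. Find the pivot p₀ = point with lowest y (tie → lowest x): (1, -5).
  2. Sort the remaining points by polar angle around p₀.
  3. Walk through sorted points, maintaining a stack; pop the top while the last three entries make a non-left turn (cross product ≤ 0).
  4. Final stack is the convex hull in CCW order: (1, -5), (7, 8), (-7, 2), (-3, -2).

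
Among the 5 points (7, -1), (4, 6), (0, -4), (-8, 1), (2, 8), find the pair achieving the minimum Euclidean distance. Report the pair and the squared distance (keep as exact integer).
Pair = ((4, 6), (2, 8)); squared distance = 8

Compute all C(5, 2) = 10 pairwise squared distances (x_i − x_j)² + (y_i − y_j)². The minimum is 8, attained by the pair ((4, 6), (2, 8)).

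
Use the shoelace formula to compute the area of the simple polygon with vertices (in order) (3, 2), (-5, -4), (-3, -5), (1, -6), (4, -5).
Area = 38

Shoelace formula: Area = (1/2) |Σ_i (x_i · y_{i+1} − x_{i+1} · y_i)| (indices mod n). Compute each cross term:
  (3)(-4) − (-5)(2) = -2
  (-5)(-5) − (-3)(-4) = 13
  (-3)(-6) − (1)(-5) = 23
  (1)(-5) − (4)(-6) = 19
  (4)(2) − (3)(-5) = 23
Sum = 76, so (signed) Area = 76/2 = 38, |Area| = 38.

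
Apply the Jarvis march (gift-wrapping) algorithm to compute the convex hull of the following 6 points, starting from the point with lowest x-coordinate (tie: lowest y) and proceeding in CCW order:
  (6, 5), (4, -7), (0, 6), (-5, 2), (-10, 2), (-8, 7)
Hull (CCW) = [(-10, 2), (4, -7), (6, 5), (0, 6), (-8, 7)]

Jarvis march: at each step, from the current hull vertex p, select the next vertex q as the point such that every other point lies strictly to the left of (or on) the directed line p → q. (Equivalently: for every other point r, the cross product (q − p) × (r − p) ≥ 0.)
Starting point (lowest x, tie lowest y): (-10, 2). Wrap until returning to start. Resulting hull: (-10, 2), (4, -7), (6, 5), (0, 6), (-8, 7).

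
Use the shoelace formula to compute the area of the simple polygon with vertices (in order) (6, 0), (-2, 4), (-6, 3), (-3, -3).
Area = 87/2

Shoelace formula: Area = (1/2) |Σ_i (x_i · y_{i+1} − x_{i+1} · y_i)| (indices mod n). Compute each cross term:
  (6)(4) − (-2)(0) = 24
  (-2)(3) − (-6)(4) = 18
  (-6)(-3) − (-3)(3) = 27
  (-3)(0) − (6)(-3) = 18
Sum = 87, so (signed) Area = 87/2 = 87/2, |Area| = 87/2.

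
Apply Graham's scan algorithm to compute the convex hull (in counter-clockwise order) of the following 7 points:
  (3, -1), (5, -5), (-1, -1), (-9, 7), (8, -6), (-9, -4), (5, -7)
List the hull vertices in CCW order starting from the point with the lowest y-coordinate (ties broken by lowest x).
Hull (CCW) = [(5, -7), (8, -6), (3, -1), (-9, 7), (-9, -4)]

Graham scan procedure:
  1. Find the pivot p₀ = point with lowest y (tie → lowest x): (5, -7).
  2. Sort the remaining points by polar angle around p₀.
  3. Walk through sorted points, maintaining a stack; pop the top while the last three entries make a non-left turn (cross product ≤ 0).
  4. Final stack is the convex hull in CCW order: (5, -7), (8, -6), (3, -1), (-9, 7), (-9, -4).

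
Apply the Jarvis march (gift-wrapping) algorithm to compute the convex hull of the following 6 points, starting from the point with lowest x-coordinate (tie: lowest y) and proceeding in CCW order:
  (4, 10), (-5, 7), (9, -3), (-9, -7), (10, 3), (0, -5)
Hull (CCW) = [(-9, -7), (9, -3), (10, 3), (4, 10), (-5, 7)]

Jarvis march: at each step, from the current hull vertex p, select the next vertex q as the point such that every other point lies strictly to the left of (or on) the directed line p → q. (Equivalently: for every other point r, the cross product (q − p) × (r − p) ≥ 0.)
Starting point (lowest x, tie lowest y): (-9, -7). Wrap until returning to start. Resulting hull: (-9, -7), (9, -3), (10, 3), (4, 10), (-5, 7).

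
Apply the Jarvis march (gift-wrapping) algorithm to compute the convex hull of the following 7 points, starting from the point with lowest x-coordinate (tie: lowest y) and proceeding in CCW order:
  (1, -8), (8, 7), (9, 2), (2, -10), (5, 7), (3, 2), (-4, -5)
Hull (CCW) = [(-4, -5), (2, -10), (9, 2), (8, 7), (5, 7)]

Jarvis march: at each step, from the current hull vertex p, select the next vertex q as the point such that every other point lies strictly to the left of (or on) the directed line p → q. (Equivalently: for every other point r, the cross product (q − p) × (r − p) ≥ 0.)
Starting point (lowest x, tie lowest y): (-4, -5). Wrap until returning to start. Resulting hull: (-4, -5), (2, -10), (9, 2), (8, 7), (5, 7).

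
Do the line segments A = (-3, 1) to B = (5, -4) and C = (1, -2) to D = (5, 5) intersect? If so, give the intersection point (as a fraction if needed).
Yes; intersection at (23/19, -31/19) (t = 10/19 on AB, s = 1/19 on CD)

Parametrize AB as A + t(B − A) = (-3 + 8 t, 1 + -5 t) and CD as C + s(D − C) = (1 + 4 s, -2 + 7 s). Solve the linear system for (t, s). Determinant = -76 ≠ 0, so a unique intersection of the containing lines exists. Solution: t = 10/19, s = 1/19 — both in [0, 1], so the segments cross. Intersection point: (23/19, -31/19).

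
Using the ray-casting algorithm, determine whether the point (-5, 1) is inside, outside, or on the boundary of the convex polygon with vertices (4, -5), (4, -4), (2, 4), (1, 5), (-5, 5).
The point (-5, 1) lies strictly outside the polygon

Cast a horizontal ray to the right from the query point and count how many polygon edges it crosses (each edge strictly once or zero times, handled with the usual half-open convention). 
Parity of crossings → even ⇒ outside.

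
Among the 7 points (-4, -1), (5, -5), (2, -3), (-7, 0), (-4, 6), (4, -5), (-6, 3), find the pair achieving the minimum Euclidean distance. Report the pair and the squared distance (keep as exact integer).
Pair = ((5, -5), (4, -5)); squared distance = 1

Compute all C(7, 2) = 21 pairwise squared distances (x_i − x_j)² + (y_i − y_j)². The minimum is 1, attained by the pair ((5, -5), (4, -5)).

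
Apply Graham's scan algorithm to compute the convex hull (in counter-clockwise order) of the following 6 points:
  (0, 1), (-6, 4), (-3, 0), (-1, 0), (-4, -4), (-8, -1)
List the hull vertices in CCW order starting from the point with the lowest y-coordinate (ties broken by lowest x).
Hull (CCW) = [(-4, -4), (0, 1), (-6, 4), (-8, -1)]

Graham scan procedure:
  1. Find the pivot p₀ = point with lowest y (tie → lowest x): (-4, -4).
  2. Sort the remaining points by polar angle around p₀.
  3. Walk through sorted points, maintaining a stack; pop the top while the last three entries make a non-left turn (cross product ≤ 0).
  4. Final stack is the convex hull in CCW order: (-4, -4), (0, 1), (-6, 4), (-8, -1).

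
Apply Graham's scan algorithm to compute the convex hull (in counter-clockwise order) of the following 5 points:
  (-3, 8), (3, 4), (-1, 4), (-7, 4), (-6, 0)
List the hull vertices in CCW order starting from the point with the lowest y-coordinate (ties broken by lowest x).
Hull (CCW) = [(-6, 0), (3, 4), (-3, 8), (-7, 4)]

Graham scan procedure:
  1. Find the pivot p₀ = point with lowest y (tie → lowest x): (-6, 0).
  2. Sort the remaining points by polar angle around p₀.
  3. Walk through sorted points, maintaining a stack; pop the top while the last three entries make a non-left turn (cross product ≤ 0).
  4. Final stack is the convex hull in CCW order: (-6, 0), (3, 4), (-3, 8), (-7, 4).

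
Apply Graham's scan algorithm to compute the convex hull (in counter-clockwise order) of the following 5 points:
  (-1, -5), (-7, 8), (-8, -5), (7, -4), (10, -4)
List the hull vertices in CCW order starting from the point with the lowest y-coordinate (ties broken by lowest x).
Hull (CCW) = [(-8, -5), (-1, -5), (10, -4), (-7, 8)]

Graham scan procedure:
  1. Find the pivot p₀ = point with lowest y (tie → lowest x): (-8, -5).
  2. Sort the remaining points by polar angle around p₀.
  3. Walk through sorted points, maintaining a stack; pop the top while the last three entries make a non-left turn (cross product ≤ 0).
  4. Final stack is the convex hull in CCW order: (-8, -5), (-1, -5), (10, -4), (-7, 8).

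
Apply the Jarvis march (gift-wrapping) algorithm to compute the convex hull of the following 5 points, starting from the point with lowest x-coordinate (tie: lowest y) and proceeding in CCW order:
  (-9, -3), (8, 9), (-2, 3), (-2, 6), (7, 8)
Hull (CCW) = [(-9, -3), (7, 8), (8, 9), (-2, 6)]

Jarvis march: at each step, from the current hull vertex p, select the next vertex q as the point such that every other point lies strictly to the left of (or on) the directed line p → q. (Equivalently: for every other point r, the cross product (q − p) × (r − p) ≥ 0.)
Starting point (lowest x, tie lowest y): (-9, -3). Wrap until returning to start. Resulting hull: (-9, -3), (7, 8), (8, 9), (-2, 6).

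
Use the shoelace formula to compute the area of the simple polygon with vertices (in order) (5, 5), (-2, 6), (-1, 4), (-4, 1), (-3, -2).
Area = 59/2

Shoelace formula: Area = (1/2) |Σ_i (x_i · y_{i+1} − x_{i+1} · y_i)| (indices mod n). Compute each cross term:
  (5)(6) − (-2)(5) = 40
  (-2)(4) − (-1)(6) = -2
  (-1)(1) − (-4)(4) = 15
  (-4)(-2) − (-3)(1) = 11
  (-3)(5) − (5)(-2) = -5
Sum = 59, so (signed) Area = 59/2 = 59/2, |Area| = 59/2.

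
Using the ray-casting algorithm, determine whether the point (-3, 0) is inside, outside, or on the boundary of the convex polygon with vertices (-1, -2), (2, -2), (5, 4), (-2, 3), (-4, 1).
The point (-3, 0) lies on the polygon boundary

Boundary check: the query satisfies the collinearity and bounding-box conditions for some polygon edge, so it lies exactly on the boundary.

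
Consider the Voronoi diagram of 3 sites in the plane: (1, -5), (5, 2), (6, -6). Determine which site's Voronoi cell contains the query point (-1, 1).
Nearest site = (5, 2)

The Voronoi cell of site s contains exactly those query points closer to s than to any other site. Compute squared distances from q = (-1, 1) to each site:
  (5 − -1)² + (2 − 1)² = 37
  (1 − -1)² + (-5 − 1)² = 40
  (6 − -1)² + (-6 − 1)² = 98
Minimum is attained by (5, 2), so q lies in its Voronoi cell.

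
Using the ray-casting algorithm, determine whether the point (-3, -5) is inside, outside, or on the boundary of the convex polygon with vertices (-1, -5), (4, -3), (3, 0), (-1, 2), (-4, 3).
The point (-3, -5) lies strictly outside the polygon

Cast a horizontal ray to the right from the query point and count how many polygon edges it crosses (each edge strictly once or zero times, handled with the usual half-open convention). 
Parity of crossings → even ⇒ outside.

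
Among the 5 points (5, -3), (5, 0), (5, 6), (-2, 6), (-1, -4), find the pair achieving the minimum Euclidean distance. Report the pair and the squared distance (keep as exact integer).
Pair = ((5, -3), (5, 0)); squared distance = 9

Compute all C(5, 2) = 10 pairwise squared distances (x_i − x_j)² + (y_i − y_j)². The minimum is 9, attained by the pair ((5, -3), (5, 0)).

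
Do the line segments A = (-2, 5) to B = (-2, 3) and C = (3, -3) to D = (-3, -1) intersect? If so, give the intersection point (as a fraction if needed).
No (intersection of containing lines falls outside at least one segment)

Parametrize and solve: t = 19/6, s = 5/6. At least one of these is outside [0, 1], so the segments do not intersect.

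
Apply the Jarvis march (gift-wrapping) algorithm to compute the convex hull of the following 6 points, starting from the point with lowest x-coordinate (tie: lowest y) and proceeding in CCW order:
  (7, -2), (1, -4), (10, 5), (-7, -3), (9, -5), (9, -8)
Hull (CCW) = [(-7, -3), (9, -8), (10, 5)]

Jarvis march: at each step, from the current hull vertex p, select the next vertex q as the point such that every other point lies strictly to the left of (or on) the directed line p → q. (Equivalently: for every other point r, the cross product (q − p) × (r − p) ≥ 0.)
Starting point (lowest x, tie lowest y): (-7, -3). Wrap until returning to start. Resulting hull: (-7, -3), (9, -8), (10, 5).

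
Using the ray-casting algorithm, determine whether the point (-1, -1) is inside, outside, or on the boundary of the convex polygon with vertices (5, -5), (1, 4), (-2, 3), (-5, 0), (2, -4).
The point (-1, -1) lies strictly inside the polygon

Cast a horizontal ray to the right from the query point and count how many polygon edges it crosses (each edge strictly once or zero times, handled with the usual half-open convention). 
Parity of crossings → odd ⇒ inside.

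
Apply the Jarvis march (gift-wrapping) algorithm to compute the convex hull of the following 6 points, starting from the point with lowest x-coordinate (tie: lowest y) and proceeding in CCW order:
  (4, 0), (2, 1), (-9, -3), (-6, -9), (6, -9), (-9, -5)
Hull (CCW) = [(-9, -5), (-6, -9), (6, -9), (4, 0), (2, 1), (-9, -3)]

Jarvis march: at each step, from the current hull vertex p, select the next vertex q as the point such that every other point lies strictly to the left of (or on) the directed line p → q. (Equivalently: for every other point r, the cross product (q − p) × (r − p) ≥ 0.)
Starting point (lowest x, tie lowest y): (-9, -5). Wrap until returning to start. Resulting hull: (-9, -5), (-6, -9), (6, -9), (4, 0), (2, 1), (-9, -3).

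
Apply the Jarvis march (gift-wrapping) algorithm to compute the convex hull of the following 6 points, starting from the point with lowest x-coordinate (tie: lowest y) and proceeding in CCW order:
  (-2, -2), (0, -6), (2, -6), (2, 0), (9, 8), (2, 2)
Hull (CCW) = [(-2, -2), (0, -6), (2, -6), (9, 8), (2, 2)]

Jarvis march: at each step, from the current hull vertex p, select the next vertex q as the point such that every other point lies strictly to the left of (or on) the directed line p → q. (Equivalently: for every other point r, the cross product (q − p) × (r − p) ≥ 0.)
Starting point (lowest x, tie lowest y): (-2, -2). Wrap until returning to start. Resulting hull: (-2, -2), (0, -6), (2, -6), (9, 8), (2, 2).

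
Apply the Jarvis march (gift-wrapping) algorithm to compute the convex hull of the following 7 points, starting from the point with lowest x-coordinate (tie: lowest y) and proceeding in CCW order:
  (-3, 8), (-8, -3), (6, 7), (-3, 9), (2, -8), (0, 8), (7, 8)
Hull (CCW) = [(-8, -3), (2, -8), (7, 8), (-3, 9)]

Jarvis march: at each step, from the current hull vertex p, select the next vertex q as the point such that every other point lies strictly to the left of (or on) the directed line p → q. (Equivalently: for every other point r, the cross product (q − p) × (r − p) ≥ 0.)
Starting point (lowest x, tie lowest y): (-8, -3). Wrap until returning to start. Resulting hull: (-8, -3), (2, -8), (7, 8), (-3, 9).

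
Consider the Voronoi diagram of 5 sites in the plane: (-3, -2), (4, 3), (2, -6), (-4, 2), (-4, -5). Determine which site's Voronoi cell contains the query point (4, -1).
Nearest site = (4, 3)

The Voronoi cell of site s contains exactly those query points closer to s than to any other site. Compute squared distances from q = (4, -1) to each site:
  (4 − 4)² + (3 − -1)² = 16
  (2 − 4)² + (-6 − -1)² = 29
  (-3 − 4)² + (-2 − -1)² = 50
  (-4 − 4)² + (2 − -1)² = 73
  (-4 − 4)² + (-5 − -1)² = 80
Minimum is attained by (4, 3), so q lies in its Voronoi cell.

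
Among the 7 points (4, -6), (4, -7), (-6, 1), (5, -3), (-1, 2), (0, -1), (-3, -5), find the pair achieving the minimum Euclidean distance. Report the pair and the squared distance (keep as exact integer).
Pair = ((4, -6), (4, -7)); squared distance = 1

Compute all C(7, 2) = 21 pairwise squared distances (x_i − x_j)² + (y_i − y_j)². The minimum is 1, attained by the pair ((4, -6), (4, -7)).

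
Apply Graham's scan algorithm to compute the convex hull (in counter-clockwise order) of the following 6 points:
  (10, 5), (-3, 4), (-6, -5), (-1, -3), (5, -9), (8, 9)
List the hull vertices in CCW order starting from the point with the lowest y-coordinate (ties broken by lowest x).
Hull (CCW) = [(5, -9), (10, 5), (8, 9), (-3, 4), (-6, -5)]

Graham scan procedure:
  1. Find the pivot p₀ = point with lowest y (tie → lowest x): (5, -9).
  2. Sort the remaining points by polar angle around p₀.
  3. Walk through sorted points, maintaining a stack; pop the top while the last three entries make a non-left turn (cross product ≤ 0).
  4. Final stack is the convex hull in CCW order: (5, -9), (10, 5), (8, 9), (-3, 4), (-6, -5).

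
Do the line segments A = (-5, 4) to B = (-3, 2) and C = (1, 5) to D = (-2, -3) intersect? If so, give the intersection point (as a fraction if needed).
No (intersection of containing lines falls outside at least one segment)

Parametrize and solve: t = 45/22, s = 7/11. At least one of these is outside [0, 1], so the segments do not intersect.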